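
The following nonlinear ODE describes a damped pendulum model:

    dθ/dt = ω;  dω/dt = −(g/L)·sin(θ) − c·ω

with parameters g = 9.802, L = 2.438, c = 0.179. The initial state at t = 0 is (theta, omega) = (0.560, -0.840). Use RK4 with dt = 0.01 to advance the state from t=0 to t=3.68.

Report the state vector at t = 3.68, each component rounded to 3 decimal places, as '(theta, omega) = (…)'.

t=0.000: state=(0.560, -0.840)
step 1 (dt=0.01): k1=(-0.840, -1.985), k2=(-0.850, -1.969), k3=(-0.850, -1.969), k4=(-0.860, -1.953); state += dt/6·(k1+2k2+2k3+k4)
t=0.010: state=(0.552, -0.860)
t=0.020: state=(0.543, -0.879)
t=0.030: state=(0.534, -0.898)
continuing one RK4 step at a time; state shown every 20 steps (Δt=0.2):
t=0.200: state=(0.357, -1.163)
t=0.400: state=(0.107, -1.304)
t=0.600: state=(-0.151, -1.240)
t=0.800: state=(-0.376, -0.987)
t=1.000: state=(-0.537, -0.600)
t=1.200: state=(-0.612, -0.145)
t=1.400: state=(-0.594, 0.313)
t=1.600: state=(-0.490, 0.714)
t=1.800: state=(-0.316, 1.002)
t=2.000: state=(-0.100, 1.130)
t=2.200: state=(0.124, 1.080)
t=2.400: state=(0.321, 0.865)
t=2.600: state=(0.462, 0.529)
t=2.800: state=(0.528, 0.131)
t=3.000: state=(0.514, -0.272)
t=3.200: state=(0.423, -0.623)
t=3.400: state=(0.272, -0.872)
t=3.600: state=(0.084, -0.982)
t=3.680: state=(0.005, -0.982)

(theta, omega) = (0.005, -0.982)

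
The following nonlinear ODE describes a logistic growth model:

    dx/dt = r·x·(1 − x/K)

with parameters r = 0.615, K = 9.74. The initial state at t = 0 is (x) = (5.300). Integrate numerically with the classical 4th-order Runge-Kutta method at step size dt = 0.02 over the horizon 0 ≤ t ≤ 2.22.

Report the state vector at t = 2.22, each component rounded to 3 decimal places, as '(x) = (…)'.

t=0.000: state=(5.300)
step 1 (dt=0.02): k1=(1.486), k2=(1.485), k3=(1.485), k4=(1.484); state += dt/6·(k1+2k2+2k3+k4)
t=0.020: state=(5.330)
t=0.040: state=(5.359)
t=0.060: state=(5.389)
continuing one RK4 step at a time; state shown every 5 steps (Δt=0.1):
t=0.100: state=(5.448)
t=0.200: state=(5.595)
t=0.300: state=(5.741)
t=0.400: state=(5.885)
t=0.500: state=(6.027)
t=0.600: state=(6.168)
t=0.700: state=(6.306)
t=0.800: state=(6.441)
t=0.900: state=(6.574)
t=1.000: state=(6.704)
t=1.100: state=(6.831)
t=1.200: state=(6.955)
t=1.300: state=(7.075)
t=1.400: state=(7.193)
t=1.500: state=(7.307)
t=1.600: state=(7.417)
t=1.700: state=(7.524)
t=1.800: state=(7.628)
t=1.900: state=(7.728)
t=2.000: state=(7.824)
t=2.100: state=(7.917)
t=2.200: state=(8.006)
t=2.220: state=(8.024)

(x) = (8.024)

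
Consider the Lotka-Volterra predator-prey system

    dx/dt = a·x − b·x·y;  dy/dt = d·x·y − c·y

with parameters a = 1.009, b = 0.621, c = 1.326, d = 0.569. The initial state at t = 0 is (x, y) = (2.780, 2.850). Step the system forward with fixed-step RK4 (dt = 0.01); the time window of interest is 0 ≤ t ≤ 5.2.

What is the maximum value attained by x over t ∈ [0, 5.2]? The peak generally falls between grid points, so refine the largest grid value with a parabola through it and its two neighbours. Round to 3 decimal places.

max x = 3.924

t=0.000: state=(2.780, 2.850)
step 1 (dt=0.01): k1=(-2.115, 0.729), k2=(-2.113, 0.713), k3=(-2.113, 0.713), k4=(-2.111, 0.697); state += dt/6·(k1+2k2+2k3+k4)
t=0.010: state=(2.759, 2.857)
t=0.020: state=(2.738, 2.864)
t=0.030: state=(2.717, 2.870)
continuing one RK4 step at a time; state shown every 20 steps (Δt=0.2):
t=0.200: state=(2.373, 2.930)
t=0.400: state=(2.021, 2.884)
t=0.600: state=(1.743, 2.738)
t=0.800: state=(1.537, 2.530)
t=1.000: state=(1.394, 2.291)
t=1.200: state=(1.302, 2.048)
t=1.400: state=(1.254, 1.816)
t=1.600: state=(1.241, 1.605)
t=1.800: state=(1.259, 1.419)
t=2.000: state=(1.305, 1.259)
t=2.200: state=(1.377, 1.125)
t=2.400: state=(1.476, 1.014)
t=2.600: state=(1.601, 0.927)
t=2.800: state=(1.754, 0.860)
t=3.000: state=(1.934, 0.814)
t=3.200: state=(2.143, 0.787)
t=3.400: state=(2.380, 0.781)
t=3.600: state=(2.641, 0.797)
t=3.800: state=(2.921, 0.838)
t=4.000: state=(3.207, 0.911)
t=4.200: state=(3.481, 1.023)
t=4.400: state=(3.717, 1.182)
t=4.600: state=(3.877, 1.398)
t=4.800: state=(3.922, 1.674)
t=5.000: state=(3.822, 1.998)
t=5.200: state=(3.573, 2.337)
largest grid value and its neighbours: x(4.760)=3.92365, x(4.770)=3.92373, x(4.780)=3.92345
parabola through these three points peaks at t≈4.767 with x≈3.92375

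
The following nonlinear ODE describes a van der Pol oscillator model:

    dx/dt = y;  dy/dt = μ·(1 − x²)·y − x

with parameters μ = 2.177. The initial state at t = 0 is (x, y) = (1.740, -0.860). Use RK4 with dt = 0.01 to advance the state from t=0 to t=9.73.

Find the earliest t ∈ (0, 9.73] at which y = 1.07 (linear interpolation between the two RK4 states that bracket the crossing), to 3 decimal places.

t=0.000: state=(1.740, -0.860)
step 1 (dt=0.01): k1=(-0.860, 2.056), k2=(-0.850, 1.987), k3=(-0.850, 1.989), k4=(-0.840, 1.923); state += dt/6·(k1+2k2+2k3+k4)
t=0.010: state=(1.732, -0.840)
t=0.020: state=(1.723, -0.822)
t=0.030: state=(1.715, -0.804)
continuing one RK4 step at a time; state shown every 50 steps (Δt=0.5):
t=0.500: state=(1.417, -0.590)
t=1.000: state=(1.082, -0.803)
t=1.500: state=(0.522, -1.624)
t=2.000: state=(-0.881, -4.044)
t=2.500: state=(-2.012, -0.277)
t=3.000: state=(-1.944, 0.290)
t=3.500: state=(-1.782, 0.352)
t=4.000: state=(-1.589, 0.424)
t=4.500: state=(-1.349, 0.552)
t=5.000: state=(-1.010, 0.852)
t=5.170: state=(-0.849, 1.058)
next step: t=5.180: state=(-0.838, 1.073) — y has crossed 1.07
linear interpolation between t=5.170 (1.05772) and t=5.180 (1.07284) → t≈5.178

t = 5.178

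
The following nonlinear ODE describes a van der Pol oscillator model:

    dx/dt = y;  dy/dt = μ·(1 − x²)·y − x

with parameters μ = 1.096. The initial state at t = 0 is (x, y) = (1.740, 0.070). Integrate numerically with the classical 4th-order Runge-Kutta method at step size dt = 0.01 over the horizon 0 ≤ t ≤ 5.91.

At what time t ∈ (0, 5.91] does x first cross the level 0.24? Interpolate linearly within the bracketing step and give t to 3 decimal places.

t=0.000: state=(1.740, 0.070)
step 1 (dt=0.01): k1=(0.070, -1.896), k2=(0.061, -1.875), k3=(0.061, -1.875), k4=(0.051, -1.855); state += dt/6·(k1+2k2+2k3+k4)
t=0.010: state=(1.741, 0.051)
t=0.020: state=(1.741, 0.033)
t=0.030: state=(1.741, 0.015)
continuing one RK4 step at a time; state shown every 20 steps (Δt=0.2):
t=0.200: state=(1.721, -0.236)
t=0.400: state=(1.653, -0.435)
t=0.600: state=(1.551, -0.581)
t=0.800: state=(1.422, -0.708)
t=1.000: state=(1.267, -0.840)
t=1.200: state=(1.084, -0.998)
t=1.400: state=(0.865, -1.205)
t=1.600: state=(0.597, -1.487)
t=1.800: state=(0.263, -1.869)
t=1.810: state=(0.244, -1.891)
next step: t=1.820: state=(0.225, -1.913) — x has crossed 0.24
linear interpolation between t=1.810 (0.24418) and t=1.820 (0.22516) → t≈1.812

t = 1.812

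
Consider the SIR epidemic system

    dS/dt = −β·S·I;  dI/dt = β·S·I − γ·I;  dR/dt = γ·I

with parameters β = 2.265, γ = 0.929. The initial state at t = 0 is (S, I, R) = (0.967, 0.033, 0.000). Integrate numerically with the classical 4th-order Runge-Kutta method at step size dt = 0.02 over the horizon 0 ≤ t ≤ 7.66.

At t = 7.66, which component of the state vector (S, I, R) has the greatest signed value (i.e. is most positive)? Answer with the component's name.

t=0.000: state=(0.967, 0.033, 0.000)
step 1 (dt=0.02): k1=(-0.072, 0.042, 0.031), k2=(-0.073, 0.042, 0.031), k3=(-0.073, 0.042, 0.031), k4=(-0.074, 0.043, 0.031); state += dt/6·(k1+2k2+2k3+k4)
t=0.020: state=(0.966, 0.034, 0.001)
t=0.040: state=(0.964, 0.035, 0.001)
t=0.060: state=(0.963, 0.036, 0.002)
continuing one RK4 step at a time; state shown every 25 steps (Δt=0.5):
t=0.500: state=(0.918, 0.060, 0.021)
t=1.000: state=(0.838, 0.103, 0.059)
t=1.500: state=(0.724, 0.157, 0.119)
t=2.000: state=(0.588, 0.208, 0.204)
t=2.500: state=(0.456, 0.236, 0.308)
t=3.000: state=(0.349, 0.233, 0.418)
t=3.500: state=(0.271, 0.207, 0.521)
t=4.000: state=(0.219, 0.172, 0.610)
t=4.500: state=(0.184, 0.135, 0.681)
t=5.000: state=(0.161, 0.103, 0.736)
t=5.500: state=(0.145, 0.077, 0.778)
t=6.000: state=(0.135, 0.057, 0.809)
t=6.500: state=(0.127, 0.041, 0.831)
t=7.000: state=(0.122, 0.030, 0.848)
t=7.500: state=(0.119, 0.022, 0.859)
t=7.660: state=(0.118, 0.019, 0.863)
compare at T: S=0.118, I=0.019, R=0.863

largest component: R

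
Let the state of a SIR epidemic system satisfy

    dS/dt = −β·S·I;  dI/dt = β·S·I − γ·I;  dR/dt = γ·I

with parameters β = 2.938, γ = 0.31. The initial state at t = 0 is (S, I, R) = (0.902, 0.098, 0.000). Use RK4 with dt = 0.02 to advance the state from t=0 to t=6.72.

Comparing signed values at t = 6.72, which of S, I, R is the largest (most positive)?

largest component: R

t=0.000: state=(0.902, 0.098, 0.000)
step 1 (dt=0.02): k1=(-0.260, 0.229, 0.030), k2=(-0.265, 0.234, 0.031), k3=(-0.265, 0.234, 0.031), k4=(-0.271, 0.239, 0.032); state += dt/6·(k1+2k2+2k3+k4)
t=0.020: state=(0.897, 0.103, 0.001)
t=0.040: state=(0.891, 0.108, 0.001)
t=0.060: state=(0.885, 0.113, 0.002)
continuing one RK4 step at a time; state shown every 25 steps (Δt=0.5):
t=0.500: state=(0.696, 0.277, 0.027)
t=1.000: state=(0.385, 0.525, 0.090)
t=1.500: state=(0.158, 0.658, 0.184)
t=2.000: state=(0.060, 0.654, 0.287)
t=2.500: state=(0.024, 0.593, 0.384)
t=3.000: state=(0.011, 0.520, 0.470)
t=3.500: state=(0.005, 0.450, 0.545)
t=4.000: state=(0.003, 0.388, 0.610)
t=4.500: state=(0.002, 0.333, 0.665)
t=5.000: state=(0.001, 0.286, 0.713)
t=5.500: state=(0.001, 0.245, 0.754)
t=6.000: state=(0.001, 0.210, 0.789)
t=6.500: state=(0.000, 0.180, 0.820)
t=6.720: state=(0.000, 0.168, 0.832)
compare at T: S=0.000, I=0.168, R=0.832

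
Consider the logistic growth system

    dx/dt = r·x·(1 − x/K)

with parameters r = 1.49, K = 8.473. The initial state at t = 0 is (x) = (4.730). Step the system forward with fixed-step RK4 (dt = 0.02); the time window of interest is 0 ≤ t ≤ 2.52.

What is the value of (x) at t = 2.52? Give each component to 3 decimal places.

(x) = (8.319)

t=0.000: state=(4.730)
step 1 (dt=0.02): k1=(3.113), k2=(3.108), k3=(3.108), k4=(3.102); state += dt/6·(k1+2k2+2k3+k4)
t=0.020: state=(4.792)
t=0.040: state=(4.854)
t=0.060: state=(4.916)
continuing one RK4 step at a time; state shown every 5 steps (Δt=0.1):
t=0.100: state=(5.038)
t=0.200: state=(5.338)
t=0.300: state=(5.626)
t=0.400: state=(5.900)
t=0.500: state=(6.159)
t=0.600: state=(6.401)
t=0.700: state=(6.625)
t=0.800: state=(6.832)
t=0.900: state=(7.020)
t=1.000: state=(7.191)
t=1.100: state=(7.344)
t=1.200: state=(7.482)
t=1.300: state=(7.606)
t=1.400: state=(7.715)
t=1.500: state=(7.812)
t=1.600: state=(7.897)
t=1.700: state=(7.972)
t=1.800: state=(8.038)
t=1.900: state=(8.095)
t=2.000: state=(8.146)
t=2.100: state=(8.189)
t=2.200: state=(8.228)
t=2.300: state=(8.261)
t=2.400: state=(8.289)
t=2.500: state=(8.314)
t=2.520: state=(8.319)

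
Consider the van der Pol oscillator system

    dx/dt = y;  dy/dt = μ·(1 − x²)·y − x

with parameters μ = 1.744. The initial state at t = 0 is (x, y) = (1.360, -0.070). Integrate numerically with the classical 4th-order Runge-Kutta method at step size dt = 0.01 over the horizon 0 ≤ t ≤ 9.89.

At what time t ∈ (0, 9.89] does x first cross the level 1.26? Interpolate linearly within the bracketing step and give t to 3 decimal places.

t = 0.373

t=0.000: state=(1.360, -0.070)
step 1 (dt=0.01): k1=(-0.070, -1.256), k2=(-0.076, -1.247), k3=(-0.076, -1.247), k4=(-0.082, -1.237); state += dt/6·(k1+2k2+2k3+k4)
t=0.010: state=(1.359, -0.082)
t=0.020: state=(1.358, -0.095)
t=0.030: state=(1.357, -0.107)
t=0.370: state=(1.261, -0.435)
next step: t=0.380: state=(1.257, -0.444) — x has crossed 1.26
linear interpolation between t=0.370 (1.26140) and t=0.380 (1.25701) → t≈0.373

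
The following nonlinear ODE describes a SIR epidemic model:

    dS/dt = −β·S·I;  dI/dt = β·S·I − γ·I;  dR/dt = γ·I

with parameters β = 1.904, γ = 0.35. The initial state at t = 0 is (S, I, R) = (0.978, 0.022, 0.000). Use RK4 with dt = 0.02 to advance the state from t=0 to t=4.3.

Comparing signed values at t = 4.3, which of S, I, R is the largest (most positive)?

largest component: I

t=0.000: state=(0.978, 0.022, 0.000)
step 1 (dt=0.02): k1=(-0.041, 0.033, 0.008), k2=(-0.042, 0.034, 0.008), k3=(-0.042, 0.034, 0.008), k4=(-0.042, 0.034, 0.008); state += dt/6·(k1+2k2+2k3+k4)
t=0.020: state=(0.977, 0.023, 0.000)
t=0.040: state=(0.976, 0.023, 0.000)
t=0.060: state=(0.975, 0.024, 0.000)
continuing one RK4 step at a time; state shown every 10 steps (Δt=0.2):
t=0.200: state=(0.968, 0.030, 0.002)
t=0.400: state=(0.956, 0.040, 0.004)
t=0.600: state=(0.939, 0.053, 0.007)
t=0.800: state=(0.917, 0.071, 0.012)
t=1.000: state=(0.889, 0.093, 0.018)
t=1.200: state=(0.854, 0.121, 0.025)
t=1.400: state=(0.810, 0.155, 0.035)
t=1.600: state=(0.758, 0.195, 0.047)
t=1.800: state=(0.698, 0.240, 0.062)
t=2.000: state=(0.631, 0.289, 0.081)
t=2.200: state=(0.560, 0.338, 0.103)
t=2.400: state=(0.488, 0.384, 0.128)
t=2.600: state=(0.418, 0.426, 0.156)
t=2.800: state=(0.353, 0.460, 0.187)
t=3.000: state=(0.295, 0.485, 0.220)
t=3.200: state=(0.244, 0.501, 0.255)
t=3.400: state=(0.202, 0.508, 0.290)
t=3.600: state=(0.166, 0.508, 0.326)
t=3.800: state=(0.137, 0.502, 0.361)
t=4.000: state=(0.113, 0.491, 0.396)
t=4.200: state=(0.094, 0.476, 0.430)
t=4.300: state=(0.086, 0.467, 0.446)
compare at T: S=0.086, I=0.467, R=0.446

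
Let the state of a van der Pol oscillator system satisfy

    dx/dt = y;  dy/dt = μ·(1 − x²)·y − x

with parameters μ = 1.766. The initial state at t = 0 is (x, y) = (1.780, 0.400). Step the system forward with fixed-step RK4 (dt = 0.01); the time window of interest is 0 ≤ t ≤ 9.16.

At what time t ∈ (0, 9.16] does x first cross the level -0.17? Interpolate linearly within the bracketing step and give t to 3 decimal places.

t = 2.480

t=0.000: state=(1.780, 0.400)
step 1 (dt=0.01): k1=(0.400, -3.312), k2=(0.383, -3.255), k3=(0.384, -3.256), k4=(0.367, -3.200); state += dt/6·(k1+2k2+2k3+k4)
t=0.010: state=(1.784, 0.367)
t=0.020: state=(1.787, 0.336)
t=0.030: state=(1.791, 0.306)
continuing one RK4 step at a time; state shown every 50 steps (Δt=0.5):
t=0.500: state=(1.739, -0.341)
t=1.000: state=(1.520, -0.519)
t=1.500: state=(1.213, -0.732)
t=2.000: state=(0.739, -1.254)
t=2.480: state=(-0.169, -2.784)
next step: t=2.490: state=(-0.197, -2.830) — x has crossed -0.17
linear interpolation between t=2.480 (-0.16916) and t=2.490 (-0.19723) → t≈2.480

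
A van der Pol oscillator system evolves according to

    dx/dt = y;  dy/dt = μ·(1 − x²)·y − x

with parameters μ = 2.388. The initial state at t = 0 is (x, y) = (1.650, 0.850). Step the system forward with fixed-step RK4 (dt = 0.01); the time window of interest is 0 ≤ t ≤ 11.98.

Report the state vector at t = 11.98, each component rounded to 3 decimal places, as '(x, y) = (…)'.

t=0.000: state=(1.650, 0.850)
step 1 (dt=0.01): k1=(0.850, -5.146), k2=(0.824, -5.072), k3=(0.825, -5.073), k4=(0.799, -4.998); state += dt/6·(k1+2k2+2k3+k4)
t=0.010: state=(1.658, 0.799)
t=0.020: state=(1.666, 0.750)
t=0.030: state=(1.673, 0.702)
continuing one RK4 step at a time; state shown every 50 steps (Δt=0.5):
t=0.500: state=(1.705, -0.249)
t=1.000: state=(1.536, -0.404)
t=1.500: state=(1.302, -0.547)
t=2.000: state=(0.958, -0.884)
t=2.500: state=(0.275, -2.166)
t=3.000: state=(-1.480, -3.502)
t=3.500: state=(-2.017, 0.117)
t=4.000: state=(-1.897, 0.290)
t=4.500: state=(-1.741, 0.337)
t=5.000: state=(-1.557, 0.406)
t=5.500: state=(-1.326, 0.533)
t=6.000: state=(-0.996, 0.838)
t=6.500: state=(-0.364, 1.961)
t=7.000: state=(1.318, 3.934)
t=7.500: state=(2.021, -0.058)
t=8.000: state=(1.910, -0.285)
t=8.500: state=(1.756, -0.332)
t=9.000: state=(1.574, -0.398)
t=9.500: state=(1.349, -0.517)
t=10.000: state=(1.032, -0.796)
t=10.500: state=(0.446, -1.781)
t=11.000: state=(-1.139, -4.206)
t=11.500: state=(-2.022, -0.024)
t=11.980: state=(-1.928, 0.278)

(x, y) = (-1.928, 0.278)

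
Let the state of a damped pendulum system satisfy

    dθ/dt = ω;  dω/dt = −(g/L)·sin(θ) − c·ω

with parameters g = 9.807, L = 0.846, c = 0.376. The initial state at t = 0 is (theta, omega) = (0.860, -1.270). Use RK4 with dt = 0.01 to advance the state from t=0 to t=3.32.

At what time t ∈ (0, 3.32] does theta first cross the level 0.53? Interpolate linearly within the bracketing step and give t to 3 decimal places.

t=0.000: state=(0.860, -1.270)
step 1 (dt=0.01): k1=(-1.270, -8.308), k2=(-1.312, -8.244), k3=(-1.311, -8.242), k4=(-1.352, -8.177); state += dt/6·(k1+2k2+2k3+k4)
t=0.010: state=(0.847, -1.352)
t=0.020: state=(0.833, -1.434)
t=0.030: state=(0.818, -1.513)
t=0.170: state=(0.537, -2.435)
next step: t=0.180: state=(0.513, -2.484) — theta has crossed 0.53
linear interpolation between t=0.170 (0.53714) and t=0.180 (0.51254) → t≈0.173

t = 0.173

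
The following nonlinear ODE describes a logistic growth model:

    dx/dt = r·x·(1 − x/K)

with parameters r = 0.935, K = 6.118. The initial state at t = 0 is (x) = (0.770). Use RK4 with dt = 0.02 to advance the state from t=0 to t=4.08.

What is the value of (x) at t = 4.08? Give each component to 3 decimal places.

(x) = (5.306)

t=0.000: state=(0.770)
step 1 (dt=0.02): k1=(0.629), k2=(0.634), k3=(0.634), k4=(0.638); state += dt/6·(k1+2k2+2k3+k4)
t=0.020: state=(0.783)
t=0.040: state=(0.796)
t=0.060: state=(0.809)
continuing one RK4 step at a time; state shown every 10 steps (Δt=0.2):
t=0.200: state=(0.905)
t=0.400: state=(1.059)
t=0.600: state=(1.233)
t=0.800: state=(1.427)
t=1.000: state=(1.642)
t=1.200: state=(1.876)
t=1.400: state=(2.127)
t=1.600: state=(2.394)
t=1.800: state=(2.671)
t=2.000: state=(2.955)
t=2.200: state=(3.241)
t=2.400: state=(3.523)
t=2.600: state=(3.798)
t=2.800: state=(4.061)
t=3.000: state=(4.308)
t=3.200: state=(4.537)
t=3.400: state=(4.746)
t=3.600: state=(4.935)
t=3.800: state=(5.103)
t=4.000: state=(5.252)
t=4.080: state=(5.306)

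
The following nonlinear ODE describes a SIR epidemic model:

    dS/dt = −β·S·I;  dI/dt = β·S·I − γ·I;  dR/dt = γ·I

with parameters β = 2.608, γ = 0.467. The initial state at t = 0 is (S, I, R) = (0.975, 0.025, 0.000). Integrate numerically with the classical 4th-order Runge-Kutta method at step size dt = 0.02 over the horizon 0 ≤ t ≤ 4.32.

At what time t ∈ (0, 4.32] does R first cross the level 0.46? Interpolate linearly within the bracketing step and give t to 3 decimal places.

t = 3.163

t=0.000: state=(0.975, 0.025, 0.000)
step 1 (dt=0.02): k1=(-0.064, 0.052, 0.012), k2=(-0.065, 0.053, 0.012), k3=(-0.065, 0.053, 0.012), k4=(-0.066, 0.054, 0.012); state += dt/6·(k1+2k2+2k3+k4)
t=0.020: state=(0.974, 0.026, 0.000)
t=0.040: state=(0.972, 0.027, 0.000)
t=0.060: state=(0.971, 0.028, 0.001)
continuing one RK4 step at a time; state shown every 10 steps (Δt=0.2):
t=0.200: state=(0.959, 0.038, 0.003)
t=0.400: state=(0.936, 0.056, 0.007)
t=0.600: state=(0.903, 0.083, 0.014)
t=0.800: state=(0.857, 0.120, 0.023)
t=1.000: state=(0.796, 0.168, 0.036)
t=1.200: state=(0.718, 0.227, 0.055)
t=1.400: state=(0.627, 0.294, 0.079)
t=1.600: state=(0.528, 0.362, 0.110)
t=1.800: state=(0.430, 0.423, 0.146)
t=2.000: state=(0.341, 0.471, 0.188)
t=2.200: state=(0.264, 0.502, 0.234)
t=2.400: state=(0.202, 0.516, 0.282)
t=2.600: state=(0.155, 0.516, 0.330)
t=2.800: state=(0.118, 0.504, 0.378)
t=3.000: state=(0.091, 0.485, 0.424)
t=3.160: state=(0.075, 0.466, 0.459)
next step: t=3.180: state=(0.073, 0.463, 0.464) — R has crossed 0.46
linear interpolation between t=3.160 (0.45931) and t=3.180 (0.46364) → t≈3.163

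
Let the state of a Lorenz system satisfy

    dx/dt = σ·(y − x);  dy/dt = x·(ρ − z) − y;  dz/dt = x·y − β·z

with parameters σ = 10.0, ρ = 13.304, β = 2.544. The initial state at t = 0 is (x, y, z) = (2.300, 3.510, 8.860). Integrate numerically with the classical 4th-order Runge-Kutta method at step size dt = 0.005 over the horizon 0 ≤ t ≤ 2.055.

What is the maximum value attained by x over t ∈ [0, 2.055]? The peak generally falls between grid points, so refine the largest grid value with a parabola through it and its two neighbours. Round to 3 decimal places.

max x = 7.915

t=0.000: state=(2.300, 3.510, 8.860)
step 1 (dt=0.005): k1=(12.100, 6.711, -14.467), k2=(11.965, 6.913, -14.230), k3=(11.974, 6.910, -14.231), k4=(11.847, 7.111, -13.994); state += dt/6·(k1+2k2+2k3+k4)
t=0.005: state=(2.360, 3.545, 8.789)
t=0.010: state=(2.419, 3.581, 8.720)
t=0.015: state=(2.476, 3.620, 8.654)
continuing one RK4 step at a time; state shown every 20 steps (Δt=0.1):
t=0.100: state=(3.412, 4.554, 7.895)
t=0.200: state=(4.719, 6.211, 8.068)
t=0.300: state=(6.330, 7.967, 9.783)
t=0.400: state=(7.677, 8.532, 12.872)
t=0.500: state=(7.732, 6.955, 15.428)
t=0.600: state=(6.373, 4.665, 15.574)
t=0.700: state=(4.759, 3.391, 13.983)
t=0.800: state=(3.775, 3.182, 12.030)
t=0.900: state=(3.532, 3.610, 10.394)
t=1.000: state=(3.883, 4.488, 9.369)
t=1.100: state=(4.707, 5.728, 9.202)
t=1.200: state=(5.846, 7.040, 10.147)
t=1.300: state=(6.904, 7.706, 12.119)
t=1.400: state=(7.236, 7.039, 14.120)
t=1.500: state=(6.559, 5.509, 14.801)
t=1.600: state=(5.412, 4.299, 14.024)
t=1.700: state=(4.512, 3.870, 12.614)
t=1.800: state=(4.152, 4.068, 11.265)
t=1.900: state=(4.313, 4.700, 10.354)
t=2.000: state=(4.886, 5.618, 10.121)
t=2.055: state=(5.322, 6.161, 10.345)
largest grid value and its neighbours: x(0.450)=7.91375, x(0.455)=7.91483, x(0.460)=7.91160
parabola through these three points peaks at t≈0.454 with x≈7.91497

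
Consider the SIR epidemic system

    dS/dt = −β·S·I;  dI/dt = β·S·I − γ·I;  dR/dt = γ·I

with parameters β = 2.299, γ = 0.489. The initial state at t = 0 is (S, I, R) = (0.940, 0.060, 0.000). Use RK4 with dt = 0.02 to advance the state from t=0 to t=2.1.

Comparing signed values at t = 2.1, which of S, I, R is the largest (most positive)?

largest component: I

t=0.000: state=(0.940, 0.060, 0.000)
step 1 (dt=0.02): k1=(-0.130, 0.100, 0.029), k2=(-0.132, 0.102, 0.030), k3=(-0.132, 0.102, 0.030), k4=(-0.134, 0.103, 0.030); state += dt/6·(k1+2k2+2k3+k4)
t=0.020: state=(0.937, 0.062, 0.001)
t=0.040: state=(0.935, 0.064, 0.001)
t=0.060: state=(0.932, 0.066, 0.002)
continuing one RK4 step at a time; state shown every 5 steps (Δt=0.1):
t=0.100: state=(0.926, 0.071, 0.003)
t=0.200: state=(0.910, 0.083, 0.007)
t=0.300: state=(0.891, 0.098, 0.011)
t=0.400: state=(0.870, 0.114, 0.017)
t=0.500: state=(0.846, 0.132, 0.023)
t=0.600: state=(0.818, 0.152, 0.029)
t=0.700: state=(0.788, 0.174, 0.037)
t=0.800: state=(0.755, 0.198, 0.047)
t=0.900: state=(0.720, 0.224, 0.057)
t=1.000: state=(0.681, 0.250, 0.068)
t=1.100: state=(0.641, 0.277, 0.081)
t=1.200: state=(0.600, 0.305, 0.096)
t=1.300: state=(0.558, 0.331, 0.111)
t=1.400: state=(0.515, 0.357, 0.128)
t=1.500: state=(0.473, 0.381, 0.146)
t=1.600: state=(0.432, 0.402, 0.165)
t=1.700: state=(0.393, 0.421, 0.185)
t=1.800: state=(0.356, 0.437, 0.206)
t=1.900: state=(0.322, 0.450, 0.228)
t=2.000: state=(0.290, 0.460, 0.250)
t=2.100: state=(0.261, 0.467, 0.273)
compare at T: S=0.261, I=0.467, R=0.273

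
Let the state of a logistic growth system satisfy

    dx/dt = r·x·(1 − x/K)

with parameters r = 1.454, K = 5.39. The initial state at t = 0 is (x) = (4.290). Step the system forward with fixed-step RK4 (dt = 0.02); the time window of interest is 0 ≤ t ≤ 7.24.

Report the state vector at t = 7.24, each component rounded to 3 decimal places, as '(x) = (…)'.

(x) = (5.390)

t=0.000: state=(4.290)
step 1 (dt=0.02): k1=(1.273), k2=(1.262), k3=(1.262), k4=(1.251); state += dt/6·(k1+2k2+2k3+k4)
t=0.020: state=(4.315)
t=0.040: state=(4.340)
t=0.060: state=(4.364)
continuing one RK4 step at a time; state shown every 25 steps (Δt=0.5):
t=0.500: state=(4.796)
t=1.000: state=(5.085)
t=1.500: state=(5.238)
t=2.000: state=(5.316)
t=2.500: state=(5.354)
t=3.000: state=(5.372)
t=3.500: state=(5.381)
t=4.000: state=(5.386)
t=4.500: state=(5.388)
t=5.000: state=(5.389)
t=5.500: state=(5.390)
t=6.000: state=(5.390)
t=6.500: state=(5.390)
t=7.000: state=(5.390)
t=7.240: state=(5.390)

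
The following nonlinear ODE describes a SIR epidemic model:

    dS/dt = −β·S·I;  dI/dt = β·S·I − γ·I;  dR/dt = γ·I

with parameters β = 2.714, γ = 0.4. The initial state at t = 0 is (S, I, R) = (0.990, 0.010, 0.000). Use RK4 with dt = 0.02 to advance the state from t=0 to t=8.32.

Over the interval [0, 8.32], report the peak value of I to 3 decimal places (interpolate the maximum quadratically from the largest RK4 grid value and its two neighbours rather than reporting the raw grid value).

max I = 0.572

t=0.000: state=(0.990, 0.010, 0.000)
step 1 (dt=0.02): k1=(-0.027, 0.023, 0.004), k2=(-0.027, 0.023, 0.004), k3=(-0.027, 0.023, 0.004), k4=(-0.028, 0.024, 0.004); state += dt/6·(k1+2k2+2k3+k4)
t=0.020: state=(0.989, 0.010, 0.000)
t=0.040: state=(0.989, 0.011, 0.000)
t=0.060: state=(0.988, 0.011, 0.000)
continuing one RK4 step at a time; state shown every 25 steps (Δt=0.5):
t=0.500: state=(0.965, 0.031, 0.004)
t=1.000: state=(0.895, 0.090, 0.015)
t=1.500: state=(0.730, 0.225, 0.045)
t=2.000: state=(0.472, 0.419, 0.109)
t=2.500: state=(0.241, 0.551, 0.208)
t=3.000: state=(0.112, 0.567, 0.322)
t=3.500: state=(0.053, 0.516, 0.431)
t=4.000: state=(0.028, 0.445, 0.527)
t=4.500: state=(0.016, 0.375, 0.609)
t=5.000: state=(0.010, 0.313, 0.677)
t=5.500: state=(0.007, 0.259, 0.734)
t=6.000: state=(0.005, 0.214, 0.782)
t=6.500: state=(0.004, 0.176, 0.820)
t=7.000: state=(0.003, 0.145, 0.852)
t=7.500: state=(0.003, 0.119, 0.879)
t=8.000: state=(0.002, 0.098, 0.900)
t=8.320: state=(0.002, 0.086, 0.912)
largest grid value and its neighbours: I(2.800)=0.57182, I(2.820)=0.57190, I(2.840)=0.57183
parabola through these three points peaks at t≈2.821 with I≈0.57190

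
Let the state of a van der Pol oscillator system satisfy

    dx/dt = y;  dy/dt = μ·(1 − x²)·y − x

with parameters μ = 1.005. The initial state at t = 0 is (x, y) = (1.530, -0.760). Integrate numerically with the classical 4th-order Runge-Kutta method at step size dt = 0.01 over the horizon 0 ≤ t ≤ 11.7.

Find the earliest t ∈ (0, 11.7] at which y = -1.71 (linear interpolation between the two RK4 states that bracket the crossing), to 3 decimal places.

t = 0.968

t=0.000: state=(1.530, -0.760)
step 1 (dt=0.01): k1=(-0.760, -0.506), k2=(-0.763, -0.508), k3=(-0.763, -0.508), k4=(-0.765, -0.509); state += dt/6·(k1+2k2+2k3+k4)
t=0.010: state=(1.522, -0.765)
t=0.020: state=(1.515, -0.770)
t=0.030: state=(1.507, -0.775)
continuing one RK4 step at a time; state shown every 50 steps (Δt=0.5):
t=0.500: state=(1.075, -1.092)
t=0.960: state=(0.450, -1.695)
next step: t=0.970: state=(0.433, -1.714) — y has crossed -1.71
linear interpolation between t=0.960 (-1.69544) and t=0.970 (-1.71364) → t≈0.968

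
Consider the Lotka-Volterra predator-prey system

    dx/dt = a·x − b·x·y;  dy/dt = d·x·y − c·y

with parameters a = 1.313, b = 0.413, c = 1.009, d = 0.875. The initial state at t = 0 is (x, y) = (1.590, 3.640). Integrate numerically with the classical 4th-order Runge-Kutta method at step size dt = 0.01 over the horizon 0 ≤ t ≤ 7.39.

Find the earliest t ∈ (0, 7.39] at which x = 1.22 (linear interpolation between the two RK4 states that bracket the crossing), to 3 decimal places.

t = 0.733

t=0.000: state=(1.590, 3.640)
step 1 (dt=0.01): k1=(-0.303, 1.391), k2=(-0.307, 1.389), k3=(-0.307, 1.389), k4=(-0.311, 1.387); state += dt/6·(k1+2k2+2k3+k4)
t=0.010: state=(1.587, 3.654)
t=0.020: state=(1.584, 3.668)
t=0.030: state=(1.581, 3.682)
continuing one RK4 step at a time; state shown every 25 steps (Δt=0.25):
t=0.250: state=(1.490, 3.965)
t=0.500: state=(1.356, 4.208)
t=0.730: state=(1.222, 4.324)
next step: t=0.740: state=(1.216, 4.327) — x has crossed 1.22
linear interpolation between t=0.730 (1.22168) and t=0.740 (1.21591) → t≈0.733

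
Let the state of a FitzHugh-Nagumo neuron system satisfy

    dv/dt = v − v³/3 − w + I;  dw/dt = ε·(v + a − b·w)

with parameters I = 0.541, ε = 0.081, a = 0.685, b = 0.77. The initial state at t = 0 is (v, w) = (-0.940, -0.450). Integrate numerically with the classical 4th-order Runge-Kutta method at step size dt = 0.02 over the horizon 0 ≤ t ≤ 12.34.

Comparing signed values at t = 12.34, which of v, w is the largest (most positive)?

t=0.000: state=(-0.940, -0.450)
step 1 (dt=0.02): k1=(0.328, 0.007), k2=(0.328, 0.008), k3=(0.328, 0.008), k4=(0.329, 0.008); state += dt/6·(k1+2k2+2k3+k4)
t=0.020: state=(-0.933, -0.450)
t=0.040: state=(-0.927, -0.450)
t=0.060: state=(-0.920, -0.450)
continuing one RK4 step at a time; state shown every 25 steps (Δt=0.5):
t=0.500: state=(-0.768, -0.443)
t=1.000: state=(-0.563, -0.429)
t=1.500: state=(-0.285, -0.405)
t=2.000: state=(0.135, -0.369)
t=2.500: state=(0.774, -0.313)
t=3.000: state=(1.480, -0.231)
t=3.500: state=(1.859, -0.128)
t=4.000: state=(1.949, -0.021)
t=4.500: state=(1.943, 0.085)
t=5.000: state=(1.913, 0.187)
t=5.500: state=(1.878, 0.284)
t=6.000: state=(1.841, 0.377)
t=6.500: state=(1.803, 0.465)
t=7.000: state=(1.765, 0.549)
t=7.500: state=(1.727, 0.629)
t=8.000: state=(1.688, 0.705)
t=8.500: state=(1.648, 0.777)
t=9.000: state=(1.607, 0.846)
t=9.500: state=(1.566, 0.910)
t=10.000: state=(1.524, 0.971)
t=10.500: state=(1.480, 1.029)
t=11.000: state=(1.435, 1.083)
t=11.500: state=(1.388, 1.133)
t=12.000: state=(1.339, 1.180)
t=12.340: state=(1.305, 1.210)
compare at T: v=1.305, w=1.210

largest component: v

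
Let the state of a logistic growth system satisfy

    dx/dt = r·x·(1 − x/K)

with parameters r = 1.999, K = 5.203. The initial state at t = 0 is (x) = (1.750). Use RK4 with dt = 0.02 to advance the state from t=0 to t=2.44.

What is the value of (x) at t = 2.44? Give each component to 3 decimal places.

t=0.000: state=(1.750)
step 1 (dt=0.02): k1=(2.322), k2=(2.337), k3=(2.337), k4=(2.351); state += dt/6·(k1+2k2+2k3+k4)
t=0.020: state=(1.797)
t=0.040: state=(1.844)
t=0.060: state=(1.892)
continuing one RK4 step at a time; state shown every 5 steps (Δt=0.1):
t=0.100: state=(1.989)
t=0.200: state=(2.240)
t=0.300: state=(2.498)
t=0.400: state=(2.757)
t=0.500: state=(3.014)
t=0.600: state=(3.263)
t=0.700: state=(3.499)
t=0.800: state=(3.720)
t=0.900: state=(3.922)
t=1.000: state=(4.106)
t=1.100: state=(4.269)
t=1.200: state=(4.412)
t=1.300: state=(4.537)
t=1.400: state=(4.645)
t=1.500: state=(4.737)
t=1.600: state=(4.815)
t=1.700: state=(4.881)
t=1.800: state=(4.936)
t=1.900: state=(4.983)
t=2.000: state=(5.021)
t=2.100: state=(5.053)
t=2.200: state=(5.080)
t=2.300: state=(5.102)
t=2.400: state=(5.120)
t=2.440: state=(5.126)

(x) = (5.126)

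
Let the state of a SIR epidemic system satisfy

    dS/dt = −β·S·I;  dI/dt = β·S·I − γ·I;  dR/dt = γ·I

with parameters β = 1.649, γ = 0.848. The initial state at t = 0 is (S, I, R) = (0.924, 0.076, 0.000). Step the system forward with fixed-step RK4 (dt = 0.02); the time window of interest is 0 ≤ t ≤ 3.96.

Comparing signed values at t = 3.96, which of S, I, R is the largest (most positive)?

t=0.000: state=(0.924, 0.076, 0.000)
step 1 (dt=0.02): k1=(-0.116, 0.051, 0.064), k2=(-0.116, 0.052, 0.065), k3=(-0.116, 0.052, 0.065), k4=(-0.117, 0.052, 0.065); state += dt/6·(k1+2k2+2k3+k4)
t=0.020: state=(0.922, 0.077, 0.001)
t=0.040: state=(0.919, 0.078, 0.003)
t=0.060: state=(0.917, 0.079, 0.004)
continuing one RK4 step at a time; state shown every 10 steps (Δt=0.2):
t=0.200: state=(0.900, 0.087, 0.014)
t=0.400: state=(0.873, 0.098, 0.029)
t=0.600: state=(0.843, 0.110, 0.047)
t=0.800: state=(0.812, 0.122, 0.067)
t=1.000: state=(0.778, 0.133, 0.088)
t=1.200: state=(0.743, 0.145, 0.112)
t=1.400: state=(0.707, 0.155, 0.137)
t=1.600: state=(0.671, 0.164, 0.164)
t=1.800: state=(0.635, 0.172, 0.193)
t=2.000: state=(0.599, 0.178, 0.223)
t=2.200: state=(0.565, 0.182, 0.253)
t=2.400: state=(0.531, 0.184, 0.284)
t=2.600: state=(0.500, 0.184, 0.316)
t=2.800: state=(0.471, 0.182, 0.347)
t=3.000: state=(0.443, 0.179, 0.377)
t=3.200: state=(0.418, 0.174, 0.407)
t=3.400: state=(0.395, 0.168, 0.437)
t=3.600: state=(0.375, 0.161, 0.464)
t=3.800: state=(0.356, 0.153, 0.491)
t=3.960: state=(0.342, 0.147, 0.511)
compare at T: S=0.342, I=0.147, R=0.511

largest component: R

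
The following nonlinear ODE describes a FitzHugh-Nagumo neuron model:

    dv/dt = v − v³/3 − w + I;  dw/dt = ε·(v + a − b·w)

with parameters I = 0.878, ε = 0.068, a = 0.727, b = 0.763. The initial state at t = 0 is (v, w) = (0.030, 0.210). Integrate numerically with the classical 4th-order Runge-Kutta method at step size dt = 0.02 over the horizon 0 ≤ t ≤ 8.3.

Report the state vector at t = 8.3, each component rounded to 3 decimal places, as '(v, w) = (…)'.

(v, w) = (1.579, 1.207)

t=0.000: state=(0.030, 0.210)
step 1 (dt=0.02): k1=(0.698, 0.041), k2=(0.705, 0.041), k3=(0.705, 0.041), k4=(0.711, 0.041); state += dt/6·(k1+2k2+2k3+k4)
t=0.020: state=(0.044, 0.211)
t=0.040: state=(0.058, 0.212)
t=0.060: state=(0.073, 0.213)
continuing one RK4 step at a time; state shown every 25 steps (Δt=0.5):
t=0.500: state=(0.471, 0.237)
t=1.000: state=(1.078, 0.281)
t=1.500: state=(1.605, 0.344)
t=2.000: state=(1.838, 0.418)
t=2.500: state=(1.890, 0.495)
t=3.000: state=(1.884, 0.570)
t=3.500: state=(1.861, 0.642)
t=4.000: state=(1.834, 0.712)
t=4.500: state=(1.805, 0.780)
t=5.000: state=(1.776, 0.844)
t=5.500: state=(1.747, 0.906)
t=6.000: state=(1.718, 0.965)
t=6.500: state=(1.688, 1.022)
t=7.000: state=(1.658, 1.077)
t=7.500: state=(1.628, 1.129)
t=8.000: state=(1.597, 1.178)
t=8.300: state=(1.579, 1.207)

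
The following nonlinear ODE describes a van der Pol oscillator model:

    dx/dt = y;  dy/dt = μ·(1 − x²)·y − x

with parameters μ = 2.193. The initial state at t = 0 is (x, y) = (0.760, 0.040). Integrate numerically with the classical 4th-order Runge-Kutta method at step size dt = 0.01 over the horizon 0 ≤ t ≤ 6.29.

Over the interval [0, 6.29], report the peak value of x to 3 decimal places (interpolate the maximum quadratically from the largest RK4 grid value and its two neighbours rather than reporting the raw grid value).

max x = 2.021

t=0.000: state=(0.760, 0.040)
step 1 (dt=0.01): k1=(0.040, -0.723), k2=(0.036, -0.727), k3=(0.036, -0.727), k4=(0.033, -0.730); state += dt/6·(k1+2k2+2k3+k4)
t=0.010: state=(0.760, 0.033)
t=0.020: state=(0.761, 0.025)
t=0.030: state=(0.761, 0.018)
continuing one RK4 step at a time; state shown every 25 steps (Δt=0.25):
t=0.250: state=(0.746, -0.163)
t=0.500: state=(0.674, -0.419)
t=0.750: state=(0.528, -0.776)
t=1.000: state=(0.268, -1.355)
t=1.250: state=(-0.185, -2.345)
t=1.500: state=(-0.907, -3.256)
t=1.750: state=(-1.610, -1.971)
t=2.000: state=(-1.873, -0.350)
t=2.250: state=(-1.881, 0.168)
t=2.500: state=(-1.820, 0.302)
t=2.750: state=(-1.737, 0.355)
t=3.000: state=(-1.643, 0.395)
t=3.250: state=(-1.539, 0.442)
t=3.500: state=(-1.421, 0.505)
t=3.750: state=(-1.284, 0.594)
t=4.000: state=(-1.119, 0.734)
t=4.250: state=(-0.909, 0.974)
t=4.500: state=(-0.614, 1.433)
t=4.750: state=(-0.152, 2.382)
t=5.000: state=(0.630, 3.859)
t=5.250: state=(1.575, 2.979)
t=5.500: state=(1.983, 0.568)
t=5.750: state=(2.014, -0.137)
t=6.000: state=(1.959, -0.275)
t=6.250: state=(1.884, -0.316)
t=6.290: state=(1.871, -0.320)
largest grid value and its neighbours: x(5.650)=2.02096, x(5.660)=2.02105, x(5.670)=2.02094
parabola through these three points peaks at t≈5.659 with x≈2.02105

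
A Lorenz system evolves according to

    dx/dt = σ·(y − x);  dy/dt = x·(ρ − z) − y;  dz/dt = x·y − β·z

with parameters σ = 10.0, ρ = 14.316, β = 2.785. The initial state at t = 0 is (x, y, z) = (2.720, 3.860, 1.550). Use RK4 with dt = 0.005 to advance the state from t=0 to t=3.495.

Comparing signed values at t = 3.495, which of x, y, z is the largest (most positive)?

t=0.000: state=(2.720, 3.860, 1.550)
step 1 (dt=0.005): k1=(11.400, 30.864, 6.182), k2=(11.887, 31.108, 6.461), k3=(11.881, 31.121, 6.466), k4=(12.362, 31.376, 6.754); state += dt/6·(k1+2k2+2k3+k4)
t=0.005: state=(2.779, 4.016, 1.582)
t=0.010: state=(2.844, 4.174, 1.618)
t=0.015: state=(2.912, 4.335, 1.656)
continuing one RK4 step at a time; state shown every 40 steps (Δt=0.2):
t=0.200: state=(8.360, 12.378, 8.243)
t=0.400: state=(9.185, 4.676, 21.462)
t=0.600: state=(1.804, 0.154, 13.383)
t=0.800: state=(0.702, 0.762, 7.726)
t=1.000: state=(1.421, 2.127, 4.649)
t=1.200: state=(4.183, 6.488, 4.501)
t=1.400: state=(9.983, 11.951, 14.597)
t=1.600: state=(6.268, 2.510, 18.410)
t=1.800: state=(2.028, 1.427, 11.337)
t=2.000: state=(2.347, 3.119, 7.176)
t=2.200: state=(5.295, 7.547, 7.267)
t=2.400: state=(9.419, 9.867, 16.108)
t=2.600: state=(5.623, 3.044, 16.628)
t=2.800: state=(2.964, 2.778, 10.999)
t=3.000: state=(4.085, 5.325, 8.378)
t=3.200: state=(7.495, 9.219, 11.784)
t=3.400: state=(7.768, 6.113, 17.172)
t=3.495: state=(5.945, 4.034, 16.009)
compare at T: x=5.945, y=4.034, z=16.009

largest component: z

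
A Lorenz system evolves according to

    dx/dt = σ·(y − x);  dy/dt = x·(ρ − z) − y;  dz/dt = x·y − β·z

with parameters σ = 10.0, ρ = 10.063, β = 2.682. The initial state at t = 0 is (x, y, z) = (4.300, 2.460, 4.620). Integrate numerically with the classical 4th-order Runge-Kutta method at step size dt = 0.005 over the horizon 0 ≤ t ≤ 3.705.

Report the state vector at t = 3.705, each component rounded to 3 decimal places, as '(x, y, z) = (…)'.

t=0.000: state=(4.300, 2.460, 4.620)
step 1 (dt=0.005): k1=(-18.400, 20.945, -1.813), k2=(-17.416, 20.661, -1.691), k3=(-17.448, 20.674, -1.689), k4=(-16.494, 20.402, -1.569); state += dt/6·(k1+2k2+2k3+k4)
t=0.005: state=(4.213, 2.563, 4.612)
t=0.010: state=(4.135, 2.664, 4.604)
t=0.015: state=(4.066, 2.762, 4.598)
continuing one RK4 step at a time; state shown every 40 steps (Δt=0.2):
t=0.200: state=(4.672, 5.840, 5.465)
t=0.400: state=(6.882, 7.412, 9.783)
t=0.600: state=(5.777, 4.477, 11.865)
t=0.800: state=(3.650, 3.055, 9.379)
t=1.000: state=(3.402, 3.676, 7.199)
t=1.200: state=(4.502, 5.259, 6.959)
t=1.400: state=(5.902, 6.343, 9.031)
t=1.600: state=(5.718, 5.150, 10.687)
t=1.800: state=(4.458, 3.964, 9.677)
t=2.000: state=(4.057, 4.141, 8.202)
t=2.200: state=(4.635, 5.068, 7.889)
t=2.400: state=(5.437, 5.702, 8.958)
t=2.600: state=(5.429, 5.171, 9.937)
t=2.800: state=(4.757, 4.448, 9.531)
t=3.000: state=(4.448, 4.463, 8.658)
t=3.200: state=(4.744, 4.985, 8.412)
t=3.400: state=(5.196, 5.350, 8.972)
t=3.600: state=(5.224, 5.102, 9.528)
t=3.705: state=(5.051, 4.858, 9.529)

(x, y, z) = (5.051, 4.858, 9.529)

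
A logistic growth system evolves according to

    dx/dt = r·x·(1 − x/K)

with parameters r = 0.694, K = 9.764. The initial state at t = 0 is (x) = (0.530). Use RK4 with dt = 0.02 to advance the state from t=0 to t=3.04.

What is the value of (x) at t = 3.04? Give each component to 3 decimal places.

t=0.000: state=(0.530)
step 1 (dt=0.02): k1=(0.348), k2=(0.350), k3=(0.350), k4=(0.352); state += dt/6·(k1+2k2+2k3+k4)
t=0.020: state=(0.537)
t=0.040: state=(0.544)
t=0.060: state=(0.551)
continuing one RK4 step at a time; state shown every 5 steps (Δt=0.1):
t=0.100: state=(0.566)
t=0.200: state=(0.604)
t=0.300: state=(0.645)
t=0.400: state=(0.688)
t=0.500: state=(0.733)
t=0.600: state=(0.782)
t=0.700: state=(0.833)
t=0.800: state=(0.888)
t=0.900: state=(0.945)
t=1.000: state=(1.006)
t=1.100: state=(1.071)
t=1.200: state=(1.139)
t=1.300: state=(1.210)
t=1.400: state=(1.286)
t=1.500: state=(1.365)
t=1.600: state=(1.449)
t=1.700: state=(1.537)
t=1.800: state=(1.629)
t=1.900: state=(1.725)
t=2.000: state=(1.826)
t=2.100: state=(1.931)
t=2.200: state=(2.041)
t=2.300: state=(2.155)
t=2.400: state=(2.274)
t=2.500: state=(2.397)
t=2.600: state=(2.525)
t=2.700: state=(2.657)
t=2.800: state=(2.793)
t=2.900: state=(2.934)
t=3.000: state=(3.078)
t=3.040: state=(3.137)

(x) = (3.137)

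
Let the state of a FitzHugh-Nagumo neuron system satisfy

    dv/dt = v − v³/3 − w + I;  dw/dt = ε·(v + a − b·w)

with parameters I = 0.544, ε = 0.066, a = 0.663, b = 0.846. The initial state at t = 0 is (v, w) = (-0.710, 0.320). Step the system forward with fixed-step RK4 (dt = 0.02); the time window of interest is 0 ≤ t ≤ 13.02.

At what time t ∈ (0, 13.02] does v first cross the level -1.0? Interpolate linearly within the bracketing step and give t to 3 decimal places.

t = 0.714

t=0.000: state=(-0.710, 0.320)
step 1 (dt=0.02): k1=(-0.367, -0.021), k2=(-0.368, -0.021), k3=(-0.368, -0.021), k4=(-0.370, -0.021); state += dt/6·(k1+2k2+2k3+k4)
t=0.020: state=(-0.717, 0.320)
t=0.040: state=(-0.725, 0.319)
t=0.060: state=(-0.732, 0.319)
continuing one RK4 step at a time; state shown every 25 steps (Δt=0.5):
t=0.500: state=(-0.910, 0.306)
t=0.700: state=(-0.994, 0.299)
next step: t=0.720: state=(-1.003, 0.299) — v has crossed -1.0
linear interpolation between t=0.700 (-0.99407) and t=0.720 (-1.00250) → t≈0.714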